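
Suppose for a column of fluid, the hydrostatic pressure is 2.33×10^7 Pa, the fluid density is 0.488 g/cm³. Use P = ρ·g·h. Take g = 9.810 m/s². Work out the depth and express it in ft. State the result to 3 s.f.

Rearranging P = ρ·g·h for h: h = P/(ρ·g).
P = 2.33×10^7 Pa; ρ = 0.488 g/cm³ = 488.0 kg/m³; g = 9.810 m/s².
h = 4867 m
4867 m × (1 ft / 0.3048 m) = 15968 ft

16000 ft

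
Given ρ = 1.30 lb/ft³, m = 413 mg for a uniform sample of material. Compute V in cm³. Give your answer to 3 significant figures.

19.8 cm³

Rearranging ρ = m/V for V: V = m/ρ.
ρ = 1.30 lb/ft³ = 20.82 kg/m³; m = 413 mg = 4.130×10^-4 kg.
V = 1.983×10^-5 m³
1.983×10^-5 m³ × (1 cm³ / 1.000×10^-6 m³) = 19.83 cm³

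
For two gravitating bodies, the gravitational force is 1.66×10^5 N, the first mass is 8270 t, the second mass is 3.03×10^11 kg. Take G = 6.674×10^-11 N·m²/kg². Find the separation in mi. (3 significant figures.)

Rearranging: r = √(G·m₁m₂/F).
F = 1.66×10^5 N; m₁ = 8270 t = 8.270×10^6 kg; m₂ = 3.03×10^11 kg; G = 6.674×10^-11 N·m²/kg².
r = 31.74 m
31.74 m × (1 mi / 1609 m) = 0.01972 mi

0.0197 mi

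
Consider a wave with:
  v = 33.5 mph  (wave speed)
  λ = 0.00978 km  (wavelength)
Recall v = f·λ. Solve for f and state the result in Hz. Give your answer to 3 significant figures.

1.53 Hz

Solving v = f·λ for f: f = v/λ.
v = 33.5 mph = 14.98 m/s; λ = 0.00978 km = 9.780 m.
f = 1.531 Hz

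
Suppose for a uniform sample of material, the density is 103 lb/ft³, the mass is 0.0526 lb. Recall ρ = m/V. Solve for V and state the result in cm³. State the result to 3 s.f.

Rearranging: V = m/ρ.
ρ = 103 lb/ft³ = 1650 kg/m³; m = 0.0526 lb = 0.02386 kg.
V = 1.446×10^-5 m³
1.446×10^-5 m³ × (1 cm³ / 1.000×10^-6 m³) = 14.46 cm³

14.5 cm³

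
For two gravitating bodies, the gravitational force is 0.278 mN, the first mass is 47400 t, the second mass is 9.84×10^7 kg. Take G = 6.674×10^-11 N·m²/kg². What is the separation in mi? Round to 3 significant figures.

20.8 mi

Solving F = G·m₁·m₂/r² for r: r = √(G·m₁m₂/F).
F = 0.278 mN = 2.780×10^-4 N; m₁ = 47400 t = 4.740×10^7 kg; m₂ = 9.84×10^7 kg; G = 6.674×10^-11 N·m²/kg².
r = 33462 m
33462 m × (1 mi / 1609 m) = 20.79 mi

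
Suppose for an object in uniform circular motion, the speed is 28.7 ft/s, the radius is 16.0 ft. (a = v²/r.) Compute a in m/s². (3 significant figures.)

Directly: a = v²/r.
v = 28.7 ft/s = 8.748 m/s; r = 16.0 ft = 4.877 m.
a = 15.69 m/s²

15.7 m/s²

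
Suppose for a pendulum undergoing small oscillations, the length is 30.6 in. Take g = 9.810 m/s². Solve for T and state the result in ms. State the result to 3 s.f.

Directly: T = 2π√(L/g).
L = 30.6 in = 0.7772 m; g = 9.810 m/s².
T = 1.769 s
1.769 s × (1 ms / 0.001000 s) = 1769 ms

1770 ms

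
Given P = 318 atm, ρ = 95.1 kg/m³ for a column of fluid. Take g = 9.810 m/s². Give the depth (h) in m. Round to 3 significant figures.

Rearranging: h = P/(ρ·g).
P = 318 atm = 3.222×10^7 Pa; ρ = 95.1 kg/m³; g = 9.810 m/s².
h = 34538 m

34500 m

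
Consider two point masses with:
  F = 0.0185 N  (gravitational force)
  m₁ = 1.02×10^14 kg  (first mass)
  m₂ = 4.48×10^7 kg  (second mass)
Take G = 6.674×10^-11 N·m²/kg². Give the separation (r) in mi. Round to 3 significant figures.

Rearranging F = G·m₁·m₂/r² for r: r = √(G·m₁m₂/F).
F = 0.0185 N; m₁ = 1.02×10^14 kg; m₂ = 4.48×10^7 kg; G = 6.674×10^-11 N·m²/kg².
r = 4.060×10^6 m
4.060×10^6 m × (1 mi / 1609 m) = 2523 mi

2520 mi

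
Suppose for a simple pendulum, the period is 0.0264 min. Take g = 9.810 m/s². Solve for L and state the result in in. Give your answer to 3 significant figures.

24.5 in

Solving T = 2π√(L/g) for L: L = g·(T/2π)².
T = 0.0264 min = 1.584 s; g = 9.810 m/s².
L = 0.6235 m
0.6235 m × (1 in / 0.02540 m) = 24.55 in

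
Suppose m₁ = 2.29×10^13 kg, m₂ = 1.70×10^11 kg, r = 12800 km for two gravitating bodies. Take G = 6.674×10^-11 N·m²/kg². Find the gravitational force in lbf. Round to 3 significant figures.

F is given directly by: F = Gm₁m₂/r².
m₁ = 2.29×10^13 kg; m₂ = 1.70×10^11 kg; r = 12800 km = 1.280×10^7 m; G = 6.674×10^-11 N·m²/kg².
F = 1.586 N
1.586 N × (1 lbf / 4.448 N) = 0.3565 lbf

0.357 lbf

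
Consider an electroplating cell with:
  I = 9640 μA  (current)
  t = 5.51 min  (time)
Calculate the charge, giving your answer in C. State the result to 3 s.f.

3.19 C

Directly: q = It.
I = 9640 μA = 0.009640 A; t = 5.51 min = 330.6 s.
q = 3.187 C  (the unit combination reduces to A·s = C)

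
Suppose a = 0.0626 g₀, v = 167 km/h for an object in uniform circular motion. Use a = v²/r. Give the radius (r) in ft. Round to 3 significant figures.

11500 ft

Rearranging: r = v²/a.
a = 0.0626 g₀ = 0.6139 m/s²; v = 167 km/h = 46.39 m/s.
r = 3505 m
3505 m × (1 ft / 0.3048 m) = 11501 ft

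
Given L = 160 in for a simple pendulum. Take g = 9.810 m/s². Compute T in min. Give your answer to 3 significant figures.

Directly: T = 2π√(L/g).
L = 160 in = 4.064 m; g = 9.810 m/s².
T = 4.044 s
4.044 s × (1 min / 60.00 s) = 0.06740 min

0.0674 min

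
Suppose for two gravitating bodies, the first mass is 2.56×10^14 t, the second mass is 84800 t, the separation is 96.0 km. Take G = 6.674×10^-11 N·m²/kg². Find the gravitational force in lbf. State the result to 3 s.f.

35300 lbf

From Newton's law of gravitation: F = Gm₁m₂/r².
m₁ = 2.56×10^14 t = 2.560×10^17 kg; m₂ = 84800 t = 8.480×10^7 kg; r = 96.0 km = 96000 m; G = 6.674×10^-11 N·m²/kg².
F = 1.572×10^5 N  (the unit combination reduces to kg·m/s² = N)
1.572×10^5 N × (1 lbf / 4.448 N) = 35342 lbf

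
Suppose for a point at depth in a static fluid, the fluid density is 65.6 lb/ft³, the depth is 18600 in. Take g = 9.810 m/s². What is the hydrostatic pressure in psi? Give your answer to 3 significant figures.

P is given directly by: P = ρgh.
ρ = 65.6 lb/ft³ = 1051 kg/m³; h = 18600 in = 472.4 m; g = 9.810 m/s².
P = 4.870×10^6 Pa  (the unit combination reduces to kg/(m·s²) = Pa)
4.870×10^6 Pa × (1 psi / 6895 Pa) = 706.4 psi

706 psi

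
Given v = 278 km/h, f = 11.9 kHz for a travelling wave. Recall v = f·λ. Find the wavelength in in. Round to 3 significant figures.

0.255 in

Rearranging: λ = v/f.
v = 278 km/h = 77.22 m/s; f = 11.9 kHz = 11900 Hz.
λ = 0.006489 m
0.006489 m × (1 in / 0.02540 m) = 0.2555 in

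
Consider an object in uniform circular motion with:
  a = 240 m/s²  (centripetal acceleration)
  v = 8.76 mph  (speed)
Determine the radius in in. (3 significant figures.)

2.52 in

Rearranging: r = v²/a.
a = 240 m/s²; v = 8.76 mph = 3.916 m/s.
r = 0.06390 m
0.06390 m × (1 in / 0.02540 m) = 2.516 in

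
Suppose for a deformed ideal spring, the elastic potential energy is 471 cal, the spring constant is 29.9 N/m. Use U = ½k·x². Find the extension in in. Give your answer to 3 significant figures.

452 in

Rearranging: x = √(2U/k).
U = 471 cal = 1971 J; k = 29.9 N/m.
x = 11.48 m
11.48 m × (1 in / 0.02540 m) = 452.0 in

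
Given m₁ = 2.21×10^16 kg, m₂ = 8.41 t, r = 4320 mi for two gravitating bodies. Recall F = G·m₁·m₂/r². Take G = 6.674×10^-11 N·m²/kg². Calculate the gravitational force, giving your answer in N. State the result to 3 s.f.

F is given directly by: F = Gm₁m₂/r².
m₁ = 2.21×10^16 kg; m₂ = 8.41 t = 8410 kg; r = 4320 mi = 6.952×10^6 m; G = 6.674×10^-11 N·m²/kg².
F = 2.566×10^-4 N

2.57×10^-4 N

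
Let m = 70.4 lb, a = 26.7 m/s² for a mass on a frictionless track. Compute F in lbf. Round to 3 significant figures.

192 lbf

Directly: F = m·a.
m = 70.4 lb = 31.93 kg; a = 26.7 m/s².
F = 852.6 N  (the unit combination reduces to kg·m/s² = N)
852.6 N × (1 lbf / 4.448 N) = 191.7 lbf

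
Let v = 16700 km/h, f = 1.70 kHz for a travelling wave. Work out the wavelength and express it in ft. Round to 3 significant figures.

8.95 ft

Solving v = f·λ for λ: λ = v/f.
v = 16700 km/h = 4639 m/s; f = 1.70 kHz = 1700 Hz.
λ = 2.729 m
2.729 m × (1 ft / 0.3048 m) = 8.953 ft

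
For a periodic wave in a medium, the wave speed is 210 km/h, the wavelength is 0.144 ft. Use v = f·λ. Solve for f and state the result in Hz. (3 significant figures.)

Rearranging v = f·λ for f: f = v/λ.
v = 210 km/h = 58.33 m/s; λ = 0.144 ft = 0.04389 m.
f = 1329 Hz

1330 Hz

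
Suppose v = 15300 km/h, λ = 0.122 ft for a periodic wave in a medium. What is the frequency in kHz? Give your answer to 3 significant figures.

114 kHz

Solving v = f·λ for f: f = v/λ.
v = 15300 km/h = 4250 m/s; λ = 0.122 ft = 0.03719 m.
f = 1.143×10^5 Hz
1.143×10^5 Hz × (1 kHz / 1000 Hz) = 114.3 kHz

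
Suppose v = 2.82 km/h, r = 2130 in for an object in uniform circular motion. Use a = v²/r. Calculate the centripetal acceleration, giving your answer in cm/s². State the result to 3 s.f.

1.13 cm/s²

a is given directly by: a = v²/r.
v = 2.82 km/h = 0.7833 m/s; r = 2130 in = 54.10 m.
a = 0.01134 m/s²
0.01134 m/s² × (1 cm/s² / 0.01000 m/s²) = 1.134 cm/s²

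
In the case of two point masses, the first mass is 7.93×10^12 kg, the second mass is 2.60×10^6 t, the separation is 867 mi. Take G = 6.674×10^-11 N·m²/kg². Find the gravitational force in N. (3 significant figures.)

0.707 N

F is given directly by: F = Gm₁m₂/r².
m₁ = 7.93×10^12 kg; m₂ = 2.60×10^6 t = 2.600×10^9 kg; r = 867 mi = 1.395×10^6 m; G = 6.674×10^-11 N·m²/kg².
F = 0.7068 N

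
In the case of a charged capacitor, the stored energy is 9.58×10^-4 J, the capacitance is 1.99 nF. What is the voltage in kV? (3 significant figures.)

Solving E = ½C·V² for V: V = √(2E/C).
E = 9.58×10^-4 J; C = 1.99 nF = 1.990×10^-9 F.
V = 981.2 V
981.2 V × (1 kV / 1000 V) = 0.9812 kV

0.981 kV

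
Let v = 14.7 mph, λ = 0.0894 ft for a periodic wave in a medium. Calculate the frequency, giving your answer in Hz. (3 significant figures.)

241 Hz

Rearranging v = f·λ for f: f = v/λ.
v = 14.7 mph = 6.571 m/s; λ = 0.0894 ft = 0.02725 m.
f = 241.2 Hz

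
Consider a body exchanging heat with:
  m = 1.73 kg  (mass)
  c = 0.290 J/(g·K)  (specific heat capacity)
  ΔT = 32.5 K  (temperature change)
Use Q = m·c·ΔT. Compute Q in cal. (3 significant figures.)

3900 cal

Q is given directly by: Q = mcΔT.
m = 1.73 kg; c = 0.290 J/(g·K) = 290.0 J/(kg·K); ΔT = 32.5 K.
Q = 16305 J
16305 J × (1 cal / 4.184 J) = 3897 cal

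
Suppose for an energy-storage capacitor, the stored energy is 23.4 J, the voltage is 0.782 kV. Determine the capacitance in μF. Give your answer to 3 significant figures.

76.5 μF

Solving E = ½C·V² for C: C = 2E/V².
E = 23.4 J; V = 0.782 kV = 782.0 V.
C = 7.653×10^-5 F
7.653×10^-5 F × (1 μF / 1.000×10^-6 F) = 76.53 μF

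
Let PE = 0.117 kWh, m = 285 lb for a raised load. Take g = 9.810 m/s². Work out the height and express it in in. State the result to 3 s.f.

Rearranging: h = PE/(m·g).
PE = 0.117 kWh = 4.212×10^5 J; m = 285 lb = 129.3 kg; g = 9.810 m/s².
h = 332.1 m
332.1 m × (1 in / 0.02540 m) = 13076 in

13100 in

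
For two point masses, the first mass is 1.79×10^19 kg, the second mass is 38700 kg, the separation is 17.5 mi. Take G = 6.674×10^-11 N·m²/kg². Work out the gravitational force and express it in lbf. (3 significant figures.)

From Newton's law of gravitation: F = Gm₁m₂/r².
m₁ = 1.79×10^19 kg; m₂ = 38700 kg; r = 17.5 mi = 28164 m; G = 6.674×10^-11 N·m²/kg².
F = 58288 N  (the unit combination reduces to kg·m/s² = N)
58288 N × (1 lbf / 4.448 N) = 13104 lbf

13100 lbf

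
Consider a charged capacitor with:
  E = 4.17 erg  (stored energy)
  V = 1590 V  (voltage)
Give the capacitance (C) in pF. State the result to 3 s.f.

Solving E = ½C·V² for C: C = 2E/V².
E = 4.17 erg = 4.170×10^-7 J; V = 1590 V.
C = 3.299×10^-13 F
3.299×10^-13 F × (1 pF / 1.000×10^-12 F) = 0.3299 pF

0.330 pF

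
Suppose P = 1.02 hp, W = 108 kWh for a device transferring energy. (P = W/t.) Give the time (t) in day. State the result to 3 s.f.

Rearranging: t = W/P.
P = 1.02 hp = 760.6 W; W = 108 kWh = 3.888×10^8 J.
t = 5.112×10^5 s
5.112×10^5 s × (1 day / 86400 s) = 5.916 day

5.92 day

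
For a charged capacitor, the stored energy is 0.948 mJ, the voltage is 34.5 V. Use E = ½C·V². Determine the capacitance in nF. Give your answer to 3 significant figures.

Solving E = ½C·V² for C: C = 2E/V².
E = 0.948 mJ = 9.480×10^-4 J; V = 34.5 V.
C = 1.593×10^-6 F
1.593×10^-6 F × (1 nF / 1.000×10^-9 F) = 1593 nF

1590 nF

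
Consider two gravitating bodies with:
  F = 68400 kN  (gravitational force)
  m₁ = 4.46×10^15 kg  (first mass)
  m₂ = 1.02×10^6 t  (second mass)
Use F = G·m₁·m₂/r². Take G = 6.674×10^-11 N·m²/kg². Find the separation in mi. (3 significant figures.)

From Newton's law of gravitation: r = √(G·m₁m₂/F).
F = 68400 kN = 6.840×10^7 N; m₁ = 4.46×10^15 kg; m₂ = 1.02×10^6 t = 1.020×10^9 kg; G = 6.674×10^-11 N·m²/kg².
r = 2107 m
2107 m × (1 mi / 1609 m) = 1.309 mi

1.31 mi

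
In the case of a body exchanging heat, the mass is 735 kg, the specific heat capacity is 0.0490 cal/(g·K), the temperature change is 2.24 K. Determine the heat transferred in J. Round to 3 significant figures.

3.38×10^5 J

Q is given directly by: Q = mcΔT.
m = 735 kg; c = 0.0490 cal/(g·K) = 205.0 J/(kg·K); ΔT = 2.24 K.
Q = 3.375×10^5 J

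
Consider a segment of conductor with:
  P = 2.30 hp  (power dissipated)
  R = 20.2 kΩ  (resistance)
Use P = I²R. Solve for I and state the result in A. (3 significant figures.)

Rearranging P = I²R for I: I = √(P/R).
P = 2.30 hp = 1715 W; R = 20.2 kΩ = 20200 Ω.
I = 0.2914 A

0.291 A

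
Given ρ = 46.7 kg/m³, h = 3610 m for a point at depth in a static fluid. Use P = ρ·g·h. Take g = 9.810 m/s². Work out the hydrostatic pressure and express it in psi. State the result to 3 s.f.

Directly: P = ρgh.
ρ = 46.7 kg/m³; h = 3610 m; g = 9.810 m/s².
P = 1.654×10^6 Pa
1.654×10^6 Pa × (1 psi / 6895 Pa) = 239.9 psi

240 psi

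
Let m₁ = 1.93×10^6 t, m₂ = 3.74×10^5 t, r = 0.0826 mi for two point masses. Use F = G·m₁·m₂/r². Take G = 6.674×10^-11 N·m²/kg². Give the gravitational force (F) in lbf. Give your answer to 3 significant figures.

613 lbf

F is given directly by: F = Gm₁m₂/r².
m₁ = 1.93×10^6 t = 1.930×10^9 kg; m₂ = 3.74×10^5 t = 3.740×10^8 kg; r = 0.0826 mi = 132.9 m; G = 6.674×10^-11 N·m²/kg².
F = 2726 N  (the unit combination reduces to kg·m/s² = N)
2726 N × (1 lbf / 4.448 N) = 612.9 lbf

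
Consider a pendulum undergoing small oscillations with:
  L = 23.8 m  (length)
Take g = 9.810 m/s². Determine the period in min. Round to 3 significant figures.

T is given directly by: T = 2π√(L/g).
L = 23.8 m; g = 9.810 m/s².
T = 9.787 s
9.787 s × (1 min / 60.00 s) = 0.1631 min

0.163 min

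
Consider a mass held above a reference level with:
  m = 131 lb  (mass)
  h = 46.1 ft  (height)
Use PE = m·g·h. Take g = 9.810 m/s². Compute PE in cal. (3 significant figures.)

1960 cal

PE is given directly by: PE = mgh.
m = 131 lb = 59.42 kg; h = 46.1 ft = 14.05 m; g = 9.810 m/s².
PE = 8191 J  (the unit combination reduces to kg·m²/s² = J)
8191 J × (1 cal / 4.184 J) = 1958 cal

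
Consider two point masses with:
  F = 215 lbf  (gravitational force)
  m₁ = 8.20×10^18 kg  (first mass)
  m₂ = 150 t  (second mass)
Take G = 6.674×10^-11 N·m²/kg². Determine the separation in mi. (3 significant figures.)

182 mi

Rearranging: r = √(G·m₁m₂/F).
F = 215 lbf = 956.4 N; m₁ = 8.20×10^18 kg; m₂ = 150 t = 1.500×10^5 kg; G = 6.674×10^-11 N·m²/kg².
r = 2.930×10^5 m
2.930×10^5 m × (1 mi / 1609 m) = 182.0 mi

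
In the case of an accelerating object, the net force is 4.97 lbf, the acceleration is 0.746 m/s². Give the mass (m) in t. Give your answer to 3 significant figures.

Rearranging F = m·a for m: m = F/a.
F = 4.97 lbf = 22.11 N; a = 0.746 m/s².
m = 29.63 kg
29.63 kg × (1 t / 1000 kg) = 0.02963 t

0.0296 t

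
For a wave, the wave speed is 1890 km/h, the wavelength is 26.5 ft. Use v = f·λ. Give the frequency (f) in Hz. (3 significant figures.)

65.0 Hz

Solving v = f·λ for f: f = v/λ.
v = 1890 km/h = 525.0 m/s; λ = 26.5 ft = 8.077 m.
f = 65.00 Hz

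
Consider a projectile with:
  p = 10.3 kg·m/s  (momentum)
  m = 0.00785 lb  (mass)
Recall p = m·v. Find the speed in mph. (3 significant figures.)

Rearranging p = m·v for v: v = p/m.
p = 10.3 kg·m/s; m = 0.00785 lb = 0.003561 kg.
v = 2893 m/s
2893 m/s × (1 mph / 0.4470 m/s) = 6471 mph

6470 mph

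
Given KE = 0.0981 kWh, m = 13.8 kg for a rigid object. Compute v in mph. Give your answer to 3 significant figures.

Solving KE = ½mv² for v: v = √(2·KE/m).
KE = 0.0981 kWh = 3.532×10^5 J; m = 13.8 kg.
v = 226.2 m/s
226.2 m/s × (1 mph / 0.4470 m/s) = 506.1 mph

506 mph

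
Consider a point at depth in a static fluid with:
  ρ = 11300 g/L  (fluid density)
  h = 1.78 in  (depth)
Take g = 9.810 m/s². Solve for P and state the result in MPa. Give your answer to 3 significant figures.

0.00501 MPa

Directly: P = ρgh.
ρ = 11300 g/L = 11300 kg/m³; h = 1.78 in = 0.04521 m; g = 9.810 m/s².
P = 5012 Pa
5012 Pa × (1 MPa / 1.000×10^6 Pa) = 0.005012 MPa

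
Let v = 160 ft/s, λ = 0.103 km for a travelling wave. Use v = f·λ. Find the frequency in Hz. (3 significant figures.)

0.473 Hz

Rearranging v = f·λ for f: f = v/λ.
v = 160 ft/s = 48.77 m/s; λ = 0.103 km = 103.0 m.
f = 0.4735 Hz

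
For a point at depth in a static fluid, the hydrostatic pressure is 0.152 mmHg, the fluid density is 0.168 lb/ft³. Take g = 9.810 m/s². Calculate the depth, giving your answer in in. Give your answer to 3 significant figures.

30.2 in

Solving P = ρ·g·h for h: h = P/(ρ·g).
P = 0.152 mmHg = 20.26 Pa; ρ = 0.168 lb/ft³ = 2.691 kg/m³; g = 9.810 m/s².
h = 0.7676 m
0.7676 m × (1 in / 0.02540 m) = 30.22 in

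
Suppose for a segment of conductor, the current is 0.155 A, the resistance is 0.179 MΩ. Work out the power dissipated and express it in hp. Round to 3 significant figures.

5.77 hp

P is given directly by: P = I²R.
I = 0.155 A; R = 0.179 MΩ = 1.790×10^5 Ω.
P = 4300 W  (the unit combination reduces to kg·m²/s³ = W)
4300 W × (1 hp / 745.7 W) = 5.767 hp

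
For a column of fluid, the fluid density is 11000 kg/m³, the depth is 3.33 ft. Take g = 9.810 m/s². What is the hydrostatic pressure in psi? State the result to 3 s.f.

Directly: P = ρgh.
ρ = 11000 kg/m³; h = 3.33 ft = 1.015 m; g = 9.810 m/s².
P = 1.095×10^5 Pa
1.095×10^5 Pa × (1 psi / 6895 Pa) = 15.89 psi

15.9 psi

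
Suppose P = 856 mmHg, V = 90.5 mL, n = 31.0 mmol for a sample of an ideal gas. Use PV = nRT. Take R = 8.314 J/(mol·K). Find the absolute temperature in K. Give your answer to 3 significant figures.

From the ideal-gas law: T = PV/(nR).
P = 856 mmHg = 1.141×10^5 Pa; V = 90.5 mL = 9.050×10^-5 m³; n = 31.0 mmol = 0.03100 mol; R = 8.314 J/(mol·K).
T = 40.07 K

40.1 K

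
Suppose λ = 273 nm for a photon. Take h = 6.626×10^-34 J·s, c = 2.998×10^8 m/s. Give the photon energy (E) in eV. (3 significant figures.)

4.54 eV

E is given directly by: E = hc/λ.
λ = 273 nm = 2.730×10^-7 m; h = 6.626×10^-34 J·s; c = 2.998×10^8 m/s.
E = 7.276×10^-19 J  (the unit combination reduces to kg·m²/s² = J)
7.276×10^-19 J × (1 eV / 1.602×10^-19 J) = 4.542 eV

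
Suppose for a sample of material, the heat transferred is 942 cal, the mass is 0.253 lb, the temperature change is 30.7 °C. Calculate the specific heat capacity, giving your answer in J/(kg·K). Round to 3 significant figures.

1120 J/(kg·K)

Solving Q = m·c·ΔT for c: c = Q/(m·ΔT).
Q = 942 cal = 3941 J; m = 0.253 lb = 0.1148 kg; ΔT = 30.7 °C = 30.70 K.
c = 1119 J/(kg·K)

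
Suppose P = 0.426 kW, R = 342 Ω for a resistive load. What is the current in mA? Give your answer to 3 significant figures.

Rearranging: I = √(P/R).
P = 0.426 kW = 426.0 W; R = 342 Ω.
I = 1.116 A
1.116 A × (1 mA / 0.001000 A) = 1116 mA

1120 mA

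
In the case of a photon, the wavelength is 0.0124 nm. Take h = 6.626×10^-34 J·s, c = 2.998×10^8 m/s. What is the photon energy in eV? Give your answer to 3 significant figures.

E is given directly by: E = hc/λ.
λ = 0.0124 nm = 1.240×10^-11 m; h = 6.626×10^-34 J·s; c = 2.998×10^8 m/s.
E = 1.602×10^-14 J
1.602×10^-14 J × (1 eV / 1.602×10^-19 J) = 99989 eV

1.00×10^5 eV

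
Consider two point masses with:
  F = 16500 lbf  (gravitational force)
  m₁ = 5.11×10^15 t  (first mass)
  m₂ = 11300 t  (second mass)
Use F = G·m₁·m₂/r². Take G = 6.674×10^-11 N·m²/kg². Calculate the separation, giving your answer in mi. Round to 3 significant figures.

Rearranging: r = √(G·m₁m₂/F).
F = 16500 lbf = 73396 N; m₁ = 5.11×10^15 t = 5.110×10^18 kg; m₂ = 11300 t = 1.130×10^7 kg; G = 6.674×10^-11 N·m²/kg².
r = 2.291×10^5 m
2.291×10^5 m × (1 mi / 1609 m) = 142.4 mi

142 mi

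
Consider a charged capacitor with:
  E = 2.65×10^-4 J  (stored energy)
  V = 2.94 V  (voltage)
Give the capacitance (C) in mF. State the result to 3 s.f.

0.0613 mF

Solving E = ½C·V² for C: C = 2E/V².
E = 2.65×10^-4 J; V = 2.94 V.
C = 6.132×10^-5 F
6.132×10^-5 F × (1 mF / 0.001000 F) = 0.06132 mF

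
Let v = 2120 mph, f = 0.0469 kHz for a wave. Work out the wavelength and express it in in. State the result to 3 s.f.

796 in

Rearranging: λ = v/f.
v = 2120 mph = 947.7 m/s; f = 0.0469 kHz = 46.90 Hz.
λ = 20.21 m
20.21 m × (1 in / 0.02540 m) = 795.6 in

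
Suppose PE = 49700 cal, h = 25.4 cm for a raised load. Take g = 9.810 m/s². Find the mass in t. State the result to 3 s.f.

Rearranging: m = PE/(g·h).
PE = 49700 cal = 2.079×10^5 J; h = 25.4 cm = 0.2540 m; g = 9.810 m/s².
m = 83454 kg
83454 kg × (1 t / 1000 kg) = 83.45 t

83.5 t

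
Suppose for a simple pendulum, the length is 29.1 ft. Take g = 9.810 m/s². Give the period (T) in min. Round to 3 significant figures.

0.0996 min

Directly: T = 2π√(L/g).
L = 29.1 ft = 8.870 m; g = 9.810 m/s².
T = 5.974 s
5.974 s × (1 min / 60.00 s) = 0.09957 min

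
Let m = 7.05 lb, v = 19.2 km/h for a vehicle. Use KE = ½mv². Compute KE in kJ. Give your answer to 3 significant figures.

Directly: KE = ½mv².
m = 7.05 lb = 3.198 kg; v = 19.2 km/h = 5.333 m/s.
KE = 45.48 J
45.48 J × (1 kJ / 1000 J) = 0.04548 kJ

0.0455 kJ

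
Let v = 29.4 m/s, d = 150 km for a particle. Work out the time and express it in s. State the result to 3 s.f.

5100 s

Solving v = d/t for t: t = d/v.
v = 29.4 m/s; d = 150 km = 1.500×10^5 m.
t = 5102 s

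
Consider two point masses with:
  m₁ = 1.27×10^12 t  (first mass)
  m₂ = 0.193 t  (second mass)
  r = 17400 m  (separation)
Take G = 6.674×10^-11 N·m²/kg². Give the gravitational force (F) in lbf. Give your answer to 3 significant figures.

0.0121 lbf

From Newton's law of gravitation: F = Gm₁m₂/r².
m₁ = 1.27×10^12 t = 1.270×10^15 kg; m₂ = 0.193 t = 193.0 kg; r = 17400 m; G = 6.674×10^-11 N·m²/kg².
F = 0.05403 N
0.05403 N × (1 lbf / 4.448 N) = 0.01215 lbf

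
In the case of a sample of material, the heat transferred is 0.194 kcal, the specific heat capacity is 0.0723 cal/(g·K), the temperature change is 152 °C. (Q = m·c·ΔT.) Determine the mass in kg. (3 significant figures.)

Rearranging: m = Q/(c·ΔT).
Q = 0.194 kcal = 811.7 J; c = 0.0723 cal/(g·K) = 302.5 J/(kg·K); ΔT = 152 °C = 152.0 K.
m = 0.01765 kg

0.0177 kg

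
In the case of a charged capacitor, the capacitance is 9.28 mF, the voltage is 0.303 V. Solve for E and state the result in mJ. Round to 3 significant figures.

E is given directly by: E = ½CV².
C = 9.28 mF = 0.009280 F; V = 0.303 V.
E = 4.260×10^-4 J
4.260×10^-4 J × (1 mJ / 0.001000 J) = 0.4260 mJ

0.426 mJ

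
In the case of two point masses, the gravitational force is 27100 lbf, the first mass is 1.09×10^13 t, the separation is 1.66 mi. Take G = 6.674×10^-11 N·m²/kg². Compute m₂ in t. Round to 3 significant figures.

1180 t

Rearranging F = G·m₁·m₂/r² for m₂: m₂ = F·r²/(G·m₁).
F = 27100 lbf = 1.205×10^5 N; m₁ = 1.09×10^13 t = 1.090×10^16 kg; r = 1.66 mi = 2672 m; G = 6.674×10^-11 N·m²/kg².
m₂ = 1.183×10^6 kg
1.183×10^6 kg × (1 t / 1000 kg) = 1183 t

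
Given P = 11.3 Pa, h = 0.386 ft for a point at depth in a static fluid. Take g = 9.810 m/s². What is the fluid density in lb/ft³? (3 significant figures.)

Rearranging P = ρ·g·h for ρ: ρ = P/(g·h).
P = 11.3 Pa; h = 0.386 ft = 0.1177 m; g = 9.810 m/s².
ρ = 9.791 kg/m³
9.791 kg/m³ × (1 lb/ft³ / 16.02 kg/m³) = 0.6112 lb/ft³

0.611 lb/ft³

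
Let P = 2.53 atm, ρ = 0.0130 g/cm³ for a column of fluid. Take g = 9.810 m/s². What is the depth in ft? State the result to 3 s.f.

Solving P = ρ·g·h for h: h = P/(ρ·g).
P = 2.53 atm = 2.564×10^5 Pa; ρ = 0.0130 g/cm³ = 13.00 kg/m³; g = 9.810 m/s².
h = 2010 m
2010 m × (1 ft / 0.3048 m) = 6595 ft

6590 ft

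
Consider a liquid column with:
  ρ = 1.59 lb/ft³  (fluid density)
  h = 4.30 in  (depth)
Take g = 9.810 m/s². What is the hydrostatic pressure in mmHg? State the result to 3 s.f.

0.205 mmHg

Directly: P = ρgh.
ρ = 1.59 lb/ft³ = 25.47 kg/m³; h = 4.30 in = 0.1092 m; g = 9.810 m/s².
P = 27.29 Pa  (the unit combination reduces to kg/(m·s²) = Pa)
27.29 Pa × (1 mmHg / 133.3 Pa) = 0.2047 mmHg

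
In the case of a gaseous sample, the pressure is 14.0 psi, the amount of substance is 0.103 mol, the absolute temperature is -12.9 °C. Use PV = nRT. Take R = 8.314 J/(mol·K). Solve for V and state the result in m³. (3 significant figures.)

0.00231 m³

Solving PV = nRT for V: V = nRT/P.
P = 14.0 psi = 96527 Pa; n = 0.103 mol; T = -12.9 °C = 260.2 K; R = 8.314 J/(mol·K).
V = 0.002309 m³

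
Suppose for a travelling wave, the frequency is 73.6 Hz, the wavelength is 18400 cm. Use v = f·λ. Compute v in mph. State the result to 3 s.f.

Directly: v = fλ.
f = 73.6 Hz; λ = 18400 cm = 184.0 m.
v = 13542 m/s
13542 m/s × (1 mph / 0.4470 m/s) = 30293 mph

30300 mph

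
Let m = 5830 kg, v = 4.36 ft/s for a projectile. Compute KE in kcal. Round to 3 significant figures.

KE is given directly by: KE = ½mv².
m = 5830 kg; v = 4.36 ft/s = 1.329 m/s.
KE = 5148 J
5148 J × (1 kcal / 4184 J) = 1.230 kcal

1.23 kcal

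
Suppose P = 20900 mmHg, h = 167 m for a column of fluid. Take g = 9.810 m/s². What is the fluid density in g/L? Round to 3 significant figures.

1700 g/L

Solving P = ρ·g·h for ρ: ρ = P/(g·h).
P = 20900 mmHg = 2.786×10^6 Pa; h = 167 m; g = 9.810 m/s².
ρ = 1701 kg/m³
Since 1 g/L = 1 kg/m³, 1701 g/L.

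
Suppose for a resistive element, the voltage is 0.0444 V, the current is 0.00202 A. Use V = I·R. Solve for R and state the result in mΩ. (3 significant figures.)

From Ohm's law: R = V/I.
V = 0.0444 V; I = 0.00202 A.
R = 21.98 Ω
21.98 Ω × (1 mΩ / 0.001000 Ω) = 21980 mΩ

22000 mΩ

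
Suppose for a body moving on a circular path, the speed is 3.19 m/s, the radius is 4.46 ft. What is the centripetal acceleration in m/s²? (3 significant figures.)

7.49 m/s²

Directly: a = v²/r.
v = 3.19 m/s; r = 4.46 ft = 1.359 m.
a = 7.486 m/s²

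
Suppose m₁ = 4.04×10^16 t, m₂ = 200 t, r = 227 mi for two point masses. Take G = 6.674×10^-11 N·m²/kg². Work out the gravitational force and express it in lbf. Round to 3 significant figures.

Directly: F = Gm₁m₂/r².
m₁ = 4.04×10^16 t = 4.040×10^19 kg; m₂ = 200 t = 2.000×10^5 kg; r = 227 mi = 3.653×10^5 m; G = 6.674×10^-11 N·m²/kg².
F = 4041 N
4041 N × (1 lbf / 4.448 N) = 908.4 lbf

908 lbf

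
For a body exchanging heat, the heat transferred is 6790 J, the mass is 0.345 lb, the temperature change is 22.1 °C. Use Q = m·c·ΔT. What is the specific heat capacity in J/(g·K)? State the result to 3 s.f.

Rearranging Q = m·c·ΔT for c: c = Q/(m·ΔT).
Q = 6790 J; m = 0.345 lb = 0.1565 kg; ΔT = 22.1 °C = 22.10 K.
c = 1963 J/(kg·K)
1963 J/(kg·K) × (1 J/(g·K) / 1000 J/(kg·K)) = 1.963 J/(g·K)

1.96 J/(g·K)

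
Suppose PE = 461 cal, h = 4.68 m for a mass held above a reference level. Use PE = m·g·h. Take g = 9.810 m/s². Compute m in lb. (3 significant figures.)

92.6 lb

Rearranging PE = m·g·h for m: m = PE/(g·h).
PE = 461 cal = 1929 J; h = 4.68 m; g = 9.810 m/s².
m = 42.01 kg
42.01 kg × (1 lb / 0.4536 kg) = 92.62 lb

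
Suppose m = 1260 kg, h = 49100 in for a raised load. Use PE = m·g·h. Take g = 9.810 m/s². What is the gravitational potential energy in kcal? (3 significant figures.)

3680 kcal

Directly: PE = mgh.
m = 1260 kg; h = 49100 in = 1247 m; g = 9.810 m/s².
PE = 1.542×10^7 J
1.542×10^7 J × (1 kcal / 4184 J) = 3684 kcal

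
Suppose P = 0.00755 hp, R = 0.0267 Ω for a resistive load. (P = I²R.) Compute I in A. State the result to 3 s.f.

14.5 A

Rearranging P = I²R for I: I = √(P/R).
P = 0.00755 hp = 5.630 W; R = 0.0267 Ω.
I = 14.52 A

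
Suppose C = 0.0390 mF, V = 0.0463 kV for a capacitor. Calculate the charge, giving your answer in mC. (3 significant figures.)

1.81 mC

Rearranging C = Q/V for Q: Q = CV.
C = 0.0390 mF = 3.900×10^-5 F; V = 0.0463 kV = 46.30 V.
Q = 0.001806 C
0.001806 C × (1 mC / 0.001000 C) = 1.806 mC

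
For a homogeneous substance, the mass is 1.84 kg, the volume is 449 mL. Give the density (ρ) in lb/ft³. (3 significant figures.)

ρ is given directly by: ρ = m/V.
m = 1.84 kg; V = 449 mL = 4.490×10^-4 m³.
ρ = 4098 kg/m³
4098 kg/m³ × (1 lb/ft³ / 16.02 kg/m³) = 255.8 lb/ft³

256 lb/ft³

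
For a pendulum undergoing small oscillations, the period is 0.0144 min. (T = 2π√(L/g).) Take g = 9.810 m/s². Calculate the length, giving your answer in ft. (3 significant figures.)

0.609 ft

Solving T = 2π√(L/g) for L: L = g·(T/2π)².
T = 0.0144 min = 0.8640 s; g = 9.810 m/s².
L = 0.1855 m
0.1855 m × (1 ft / 0.3048 m) = 0.6086 ft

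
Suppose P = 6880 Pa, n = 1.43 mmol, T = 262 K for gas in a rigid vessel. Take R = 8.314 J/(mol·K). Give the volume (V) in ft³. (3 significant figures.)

0.0160 ft³

Rearranging PV = nRT for V: V = nRT/P.
P = 6880 Pa; n = 1.43 mmol = 0.001430 mol; T = 262 K; R = 8.314 J/(mol·K).
V = 4.528×10^-4 m³
4.528×10^-4 m³ × (1 ft³ / 0.02832 m³) = 0.01599 ft³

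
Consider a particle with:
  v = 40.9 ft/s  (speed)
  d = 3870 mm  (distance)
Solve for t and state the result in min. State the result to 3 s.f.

Rearranging v = d/t for t: t = d/v.
v = 40.9 ft/s = 12.47 m/s; d = 3870 mm = 3.870 m.
t = 0.3104 s
0.3104 s × (1 min / 60.00 s) = 0.005174 min

0.00517 min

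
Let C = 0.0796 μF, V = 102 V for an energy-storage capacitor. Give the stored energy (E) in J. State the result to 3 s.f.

4.14×10^-4 J

Directly: E = ½CV².
C = 0.0796 μF = 7.960×10^-8 F; V = 102 V.
E = 4.141×10^-4 J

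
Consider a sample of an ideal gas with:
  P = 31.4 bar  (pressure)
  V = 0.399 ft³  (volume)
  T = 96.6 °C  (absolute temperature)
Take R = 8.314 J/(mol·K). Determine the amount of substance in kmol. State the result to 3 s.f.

Rearranging PV = nRT for n: n = PV/(RT).
P = 31.4 bar = 3.140×10^6 Pa; V = 0.399 ft³ = 0.01130 m³; T = 96.6 °C = 369.8 K; R = 8.314 J/(mol·K).
n = 11.54 mol
11.54 mol × (1 kmol / 1000 mol) = 0.01154 kmol

0.0115 kmol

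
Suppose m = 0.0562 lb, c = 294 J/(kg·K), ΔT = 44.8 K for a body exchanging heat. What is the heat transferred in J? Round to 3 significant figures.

336 J

Directly: Q = mcΔT.
m = 0.0562 lb = 0.02549 kg; c = 294 J/(kg·K); ΔT = 44.8 K.
Q = 335.8 J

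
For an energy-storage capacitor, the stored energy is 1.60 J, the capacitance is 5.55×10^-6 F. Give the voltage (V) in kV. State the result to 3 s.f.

Rearranging E = ½C·V² for V: V = √(2E/C).
E = 1.60 J; C = 5.55×10^-6 F.
V = 759.3 V
759.3 V × (1 kV / 1000 V) = 0.7593 kV

0.759 kV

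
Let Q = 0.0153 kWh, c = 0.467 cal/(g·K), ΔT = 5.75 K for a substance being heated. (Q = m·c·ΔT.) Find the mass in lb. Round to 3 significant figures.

10.8 lb

Rearranging: m = Q/(c·ΔT).
Q = 0.0153 kWh = 55080 J; c = 0.467 cal/(g·K) = 1954 J/(kg·K); ΔT = 5.75 K.
m = 4.902 kg
4.902 kg × (1 lb / 0.4536 kg) = 10.81 lb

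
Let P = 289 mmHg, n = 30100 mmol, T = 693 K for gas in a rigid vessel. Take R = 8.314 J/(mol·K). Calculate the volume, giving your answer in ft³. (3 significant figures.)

Solving PV = nRT for V: V = nRT/P.
P = 289 mmHg = 38530 Pa; n = 30100 mmol = 30.10 mol; T = 693 K; R = 8.314 J/(mol·K).
V = 4.501 m³
4.501 m³ × (1 ft³ / 0.02832 m³) = 159.0 ft³

159 ft³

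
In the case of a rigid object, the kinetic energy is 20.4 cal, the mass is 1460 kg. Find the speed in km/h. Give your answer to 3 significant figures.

Rearranging: v = √(2·KE/m).
KE = 20.4 cal = 85.35 J; m = 1460 kg.
v = 0.3419 m/s
0.3419 m/s × (1 km/h / 0.2778 m/s) = 1.231 km/h

1.23 km/h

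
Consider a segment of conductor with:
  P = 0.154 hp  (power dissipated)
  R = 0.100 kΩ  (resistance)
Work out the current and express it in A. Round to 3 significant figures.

1.07 A

Solving P = I²R for I: I = √(P/R).
P = 0.154 hp = 114.8 W; R = 0.100 kΩ = 100.0 Ω.
I = 1.072 A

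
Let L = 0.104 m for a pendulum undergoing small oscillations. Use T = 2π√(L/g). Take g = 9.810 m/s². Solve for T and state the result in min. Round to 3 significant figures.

0.0108 min

T is given directly by: T = 2π√(L/g).
L = 0.104 m; g = 9.810 m/s².
T = 0.6469 s
0.6469 s × (1 min / 60.00 s) = 0.01078 min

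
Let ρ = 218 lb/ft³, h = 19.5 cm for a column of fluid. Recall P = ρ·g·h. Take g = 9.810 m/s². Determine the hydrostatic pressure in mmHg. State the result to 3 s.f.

Directly: P = ρgh.
ρ = 218 lb/ft³ = 3492 kg/m³; h = 19.5 cm = 0.1950 m; g = 9.810 m/s².
P = 6680 Pa  (the unit combination reduces to kg/(m·s²) = Pa)
6680 Pa × (1 mmHg / 133.3 Pa) = 50.10 mmHg

50.1 mmHg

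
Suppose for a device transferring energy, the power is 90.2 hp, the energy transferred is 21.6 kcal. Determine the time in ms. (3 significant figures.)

Rearranging P = W/t for t: t = W/P.
P = 90.2 hp = 67262 W; W = 21.6 kcal = 90374 J.
t = 1.344 s
1.344 s × (1 ms / 0.001000 s) = 1344 ms

1340 ms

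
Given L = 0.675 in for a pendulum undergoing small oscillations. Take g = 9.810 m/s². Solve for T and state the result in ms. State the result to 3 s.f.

T is given directly by: T = 2π√(L/g).
L = 0.675 in = 0.01715 m; g = 9.810 m/s².
T = 0.2627 s
0.2627 s × (1 ms / 0.001000 s) = 262.7 ms

263 ms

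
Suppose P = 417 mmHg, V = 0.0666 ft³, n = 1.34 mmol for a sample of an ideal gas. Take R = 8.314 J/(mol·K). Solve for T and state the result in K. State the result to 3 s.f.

Solving PV = nRT for T: T = PV/(nR).
P = 417 mmHg = 55595 Pa; V = 0.0666 ft³ = 0.001886 m³; n = 1.34 mmol = 0.001340 mol; R = 8.314 J/(mol·K).
T = 9411 K

9410 K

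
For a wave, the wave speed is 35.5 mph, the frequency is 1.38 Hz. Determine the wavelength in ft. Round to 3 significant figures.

37.7 ft

Rearranging v = f·λ for λ: λ = v/f.
v = 35.5 mph = 15.87 m/s; f = 1.38 Hz.
λ = 11.50 m
11.50 m × (1 ft / 0.3048 m) = 37.73 ft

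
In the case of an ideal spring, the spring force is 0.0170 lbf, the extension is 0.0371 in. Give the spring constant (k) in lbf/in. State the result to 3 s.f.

0.458 lbf/in

Rearranging F = k·x for k: k = F/x.
F = 0.0170 lbf = 0.07562 N; x = 0.0371 in = 9.423×10^-4 m.
k = 80.25 N/m
80.25 N/m × (1 lbf/in / 175.1 N/m) = 0.4582 lbf/in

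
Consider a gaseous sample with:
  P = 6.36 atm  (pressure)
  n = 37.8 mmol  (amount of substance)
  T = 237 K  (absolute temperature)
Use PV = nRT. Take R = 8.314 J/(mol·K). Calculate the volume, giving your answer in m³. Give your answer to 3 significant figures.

1.16×10^-4 m³

From the ideal-gas law: V = nRT/P.
P = 6.36 atm = 6.444×10^5 Pa; n = 37.8 mmol = 0.03780 mol; T = 237 K; R = 8.314 J/(mol·K).
V = 1.156×10^-4 m³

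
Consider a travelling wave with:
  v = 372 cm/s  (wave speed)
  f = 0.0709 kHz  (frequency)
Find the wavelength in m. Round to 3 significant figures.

Solving v = f·λ for λ: λ = v/f.
v = 372 cm/s = 3.720 m/s; f = 0.0709 kHz = 70.90 Hz.
λ = 0.05247 m

0.0525 m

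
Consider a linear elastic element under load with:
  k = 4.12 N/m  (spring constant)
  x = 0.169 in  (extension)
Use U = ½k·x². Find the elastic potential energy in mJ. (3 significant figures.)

U is given directly by: U = ½kx².
k = 4.12 N/m; x = 0.169 in = 0.004293 m.
U = 3.796×10^-5 J
3.796×10^-5 J × (1 mJ / 0.001000 J) = 0.03796 mJ

0.0380 mJ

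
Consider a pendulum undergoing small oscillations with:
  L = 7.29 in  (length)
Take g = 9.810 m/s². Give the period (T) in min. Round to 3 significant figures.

0.0144 min

Directly: T = 2π√(L/g).
L = 7.29 in = 0.1852 m; g = 9.810 m/s².
T = 0.8632 s
0.8632 s × (1 min / 60.00 s) = 0.01439 min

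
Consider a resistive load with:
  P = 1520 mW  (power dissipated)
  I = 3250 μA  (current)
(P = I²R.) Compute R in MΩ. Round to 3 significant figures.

Rearranging P = I²R for R: R = P/I².
P = 1520 mW = 1.520 W; I = 3250 μA = 0.003250 A.
R = 1.439×10^5 Ω
1.439×10^5 Ω × (1 MΩ / 1.000×10^6 Ω) = 0.1439 MΩ

0.144 MΩ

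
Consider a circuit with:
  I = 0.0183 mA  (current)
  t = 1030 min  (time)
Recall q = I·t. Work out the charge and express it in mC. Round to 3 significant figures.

q is given directly by: q = It.
I = 0.0183 mA = 1.830×10^-5 A; t = 1030 min = 61800 s.
q = 1.131 C
1.131 C × (1 mC / 0.001000 C) = 1131 mC

1130 mC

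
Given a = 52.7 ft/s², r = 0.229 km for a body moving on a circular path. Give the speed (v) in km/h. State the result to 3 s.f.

Rearranging a = v²/r for v: v = √(a·r).
a = 52.7 ft/s² = 16.06 m/s²; r = 0.229 km = 229.0 m.
v = 60.65 m/s
60.65 m/s × (1 km/h / 0.2778 m/s) = 218.3 km/h

218 km/h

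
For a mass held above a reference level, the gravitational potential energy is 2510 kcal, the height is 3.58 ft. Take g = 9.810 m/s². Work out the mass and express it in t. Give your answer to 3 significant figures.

981 t

Rearranging PE = m·g·h for m: m = PE/(g·h).
PE = 2510 kcal = 1.050×10^7 J; h = 3.58 ft = 1.091 m; g = 9.810 m/s².
m = 9.811×10^5 kg
9.811×10^5 kg × (1 t / 1000 kg) = 981.1 t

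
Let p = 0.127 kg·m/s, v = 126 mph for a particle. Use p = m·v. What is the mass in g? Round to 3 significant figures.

2.25 g

Solving p = m·v for m: m = p/v.
p = 0.127 kg·m/s; v = 126 mph = 56.33 m/s.
m = 0.002255 kg
0.002255 kg × (1 g / 0.001000 kg) = 2.255 g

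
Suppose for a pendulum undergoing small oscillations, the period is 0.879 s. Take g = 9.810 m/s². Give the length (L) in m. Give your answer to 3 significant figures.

0.192 m

Solving T = 2π√(L/g) for L: L = g·(T/2π)².
T = 0.879 s; g = 9.810 m/s².
L = 0.1920 m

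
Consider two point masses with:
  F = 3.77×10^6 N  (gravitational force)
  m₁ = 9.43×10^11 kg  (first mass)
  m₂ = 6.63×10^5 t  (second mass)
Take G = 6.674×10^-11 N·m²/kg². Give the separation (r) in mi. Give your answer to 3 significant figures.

From Newton's law of gravitation: r = √(G·m₁m₂/F).
F = 3.77×10^6 N; m₁ = 9.43×10^11 kg; m₂ = 6.63×10^5 t = 6.630×10^8 kg; G = 6.674×10^-11 N·m²/kg².
r = 105.2 m
105.2 m × (1 mi / 1609 m) = 0.06537 mi

0.0654 mi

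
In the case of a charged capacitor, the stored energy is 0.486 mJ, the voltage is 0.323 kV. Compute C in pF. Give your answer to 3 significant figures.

9320 pF

Solving E = ½C·V² for C: C = 2E/V².
E = 0.486 mJ = 4.860×10^-4 J; V = 0.323 kV = 323.0 V.
C = 9.317×10^-9 F
9.317×10^-9 F × (1 pF / 1.000×10^-12 F) = 9317 pF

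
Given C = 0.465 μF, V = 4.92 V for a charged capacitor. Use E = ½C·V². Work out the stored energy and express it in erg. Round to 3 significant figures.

56.3 erg

E is given directly by: E = ½CV².
C = 0.465 μF = 4.650×10^-7 F; V = 4.92 V.
E = 5.628×10^-6 J  (the unit combination reduces to kg·m²/s² = J)
5.628×10^-6 J × (1 erg / 1.000×10^-7 J) = 56.28 erg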